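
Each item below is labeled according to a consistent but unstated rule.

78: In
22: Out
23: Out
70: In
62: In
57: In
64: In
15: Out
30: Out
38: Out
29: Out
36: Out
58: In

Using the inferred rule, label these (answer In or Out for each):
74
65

In, In

A rule that fits every label: at least 57 — true of each 'In' example, false of each 'Out' one.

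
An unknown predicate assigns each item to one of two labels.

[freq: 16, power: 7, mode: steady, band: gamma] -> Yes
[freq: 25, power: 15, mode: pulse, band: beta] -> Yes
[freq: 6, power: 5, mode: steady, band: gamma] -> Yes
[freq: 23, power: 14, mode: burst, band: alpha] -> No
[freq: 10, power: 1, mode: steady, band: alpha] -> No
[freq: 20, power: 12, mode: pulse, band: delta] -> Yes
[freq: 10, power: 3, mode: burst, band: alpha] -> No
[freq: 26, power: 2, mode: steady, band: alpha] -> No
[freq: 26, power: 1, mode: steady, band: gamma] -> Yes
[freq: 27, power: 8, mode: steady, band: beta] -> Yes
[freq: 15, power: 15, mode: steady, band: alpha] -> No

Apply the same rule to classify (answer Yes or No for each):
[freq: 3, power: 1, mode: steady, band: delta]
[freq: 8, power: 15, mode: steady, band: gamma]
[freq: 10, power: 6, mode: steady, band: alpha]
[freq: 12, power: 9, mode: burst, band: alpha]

The rule appears to be: band is not alpha.
Yes: [freq: 3, power: 1, mode: steady, band: delta], since band is delta. Yes: [freq: 8, power: 15, mode: steady, band: gamma], since band is gamma. No: [freq: 10, power: 6, mode: steady, band: alpha], since band is alpha. No: [freq: 12, power: 9, mode: burst, band: alpha], since band is alpha.

Yes, Yes, No, No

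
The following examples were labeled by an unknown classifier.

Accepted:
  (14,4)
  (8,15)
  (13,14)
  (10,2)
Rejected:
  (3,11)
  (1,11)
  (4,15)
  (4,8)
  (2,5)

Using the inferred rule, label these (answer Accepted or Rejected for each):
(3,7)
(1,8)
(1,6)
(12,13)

Rejected, Rejected, Rejected, Accepted

Rule: first ≥ 5. This holds for each 'Accepted' example and fails for each 'Rejected' one.
(3,7) → first 3 → Rejected.
(1,8) → first 1 → Rejected.
(1,6) → first 1 → Rejected.
(12,13) → first 12 → Accepted.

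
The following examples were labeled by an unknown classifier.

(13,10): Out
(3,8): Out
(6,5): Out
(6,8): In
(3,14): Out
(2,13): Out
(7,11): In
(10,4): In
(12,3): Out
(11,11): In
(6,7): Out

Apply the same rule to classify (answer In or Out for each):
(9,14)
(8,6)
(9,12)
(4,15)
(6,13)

Out, In, Out, Out, Out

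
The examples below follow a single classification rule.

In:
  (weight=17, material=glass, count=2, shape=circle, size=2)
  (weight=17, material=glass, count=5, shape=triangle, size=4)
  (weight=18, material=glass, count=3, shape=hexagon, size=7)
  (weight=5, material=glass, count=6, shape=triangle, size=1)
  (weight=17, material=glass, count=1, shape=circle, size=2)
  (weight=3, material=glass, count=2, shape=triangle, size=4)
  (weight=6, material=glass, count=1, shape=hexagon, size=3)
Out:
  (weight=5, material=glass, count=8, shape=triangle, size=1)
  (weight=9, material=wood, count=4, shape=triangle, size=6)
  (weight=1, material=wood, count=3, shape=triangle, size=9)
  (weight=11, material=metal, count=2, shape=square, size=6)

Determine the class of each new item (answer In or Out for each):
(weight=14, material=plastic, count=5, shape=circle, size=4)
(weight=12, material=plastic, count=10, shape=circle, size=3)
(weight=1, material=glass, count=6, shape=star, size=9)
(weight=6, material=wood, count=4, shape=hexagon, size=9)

Out, Out, In, Out

The rule appears to be: material is glass AND count ≤ 6.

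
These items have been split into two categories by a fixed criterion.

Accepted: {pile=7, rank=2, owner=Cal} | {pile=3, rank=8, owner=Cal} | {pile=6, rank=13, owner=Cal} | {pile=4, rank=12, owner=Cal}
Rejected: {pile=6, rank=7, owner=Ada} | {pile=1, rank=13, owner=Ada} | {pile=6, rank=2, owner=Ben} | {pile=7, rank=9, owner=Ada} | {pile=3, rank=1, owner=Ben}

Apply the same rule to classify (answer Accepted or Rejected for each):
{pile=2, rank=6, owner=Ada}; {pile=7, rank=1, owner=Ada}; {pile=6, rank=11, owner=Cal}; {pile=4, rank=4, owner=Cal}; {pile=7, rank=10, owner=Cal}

Every 'Accepted' example satisfies: owner is Cal. None of the 'Rejected' examples do.
{pile=2, rank=6, owner=Ada} → owner is Ada → Rejected.
{pile=7, rank=1, owner=Ada} → owner is Ada → Rejected.
{pile=6, rank=11, owner=Cal} → owner is Cal → Accepted.
{pile=4, rank=4, owner=Cal} → owner is Cal → Accepted.
{pile=7, rank=10, owner=Cal} → owner is Cal → Accepted.

Rejected, Rejected, Accepted, Accepted, Accepted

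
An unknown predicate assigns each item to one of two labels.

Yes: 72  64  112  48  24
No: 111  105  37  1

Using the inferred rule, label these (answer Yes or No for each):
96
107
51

Yes, No, No

The simplest hypothesis consistent with all the labels is: even.
96 — 96 is even, hence Yes. 107 — 107 is odd, hence No. 51 — 51 is odd, hence No.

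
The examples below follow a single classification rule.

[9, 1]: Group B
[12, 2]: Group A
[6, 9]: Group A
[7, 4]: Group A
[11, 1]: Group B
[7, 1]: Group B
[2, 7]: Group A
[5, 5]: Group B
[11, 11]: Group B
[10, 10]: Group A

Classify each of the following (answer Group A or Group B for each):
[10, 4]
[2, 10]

Group A, Group A

A rule that fits every label: product is even — true of each 'Group A' example, false of each 'Group B' one.
[10, 4] — 10·4 = 40, hence Group A. [2, 10] — 2·10 = 20, hence Group A.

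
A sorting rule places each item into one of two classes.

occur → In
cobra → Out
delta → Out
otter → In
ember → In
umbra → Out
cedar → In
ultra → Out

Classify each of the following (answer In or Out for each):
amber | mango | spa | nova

In, Out, Out, Out

Every 'In' example satisfies: ends with 'r'. None of the 'Out' examples do.
amber: In (ends with 'r'). mango: Out (ends with 'o'). spa: Out (ends with 'a'). nova: Out (ends with 'a').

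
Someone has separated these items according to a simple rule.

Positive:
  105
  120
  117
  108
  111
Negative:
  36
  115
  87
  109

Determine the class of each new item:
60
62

Negative, Negative

One predicate separates the groups cleanly: multiple of 3 AND at least 105.
60: 60 = 3·20, 60 < 105, does not fit → Negative.
62: 62 = 3·20 + 2, 62 < 105, does not fit → Negative.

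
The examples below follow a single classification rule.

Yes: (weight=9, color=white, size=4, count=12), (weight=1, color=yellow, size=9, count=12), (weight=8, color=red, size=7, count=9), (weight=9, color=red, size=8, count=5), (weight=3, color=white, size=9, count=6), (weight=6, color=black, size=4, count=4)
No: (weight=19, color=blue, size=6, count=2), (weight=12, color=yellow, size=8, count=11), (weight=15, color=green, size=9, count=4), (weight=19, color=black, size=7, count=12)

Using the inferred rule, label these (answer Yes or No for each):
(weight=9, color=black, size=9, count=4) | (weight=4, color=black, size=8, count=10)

Yes, Yes

The classifier is using: weight ≤ 9.
(weight=9, color=black, size=9, count=4) → weight = 9 → Yes. (weight=4, color=black, size=8, count=10) → weight = 4 → Yes.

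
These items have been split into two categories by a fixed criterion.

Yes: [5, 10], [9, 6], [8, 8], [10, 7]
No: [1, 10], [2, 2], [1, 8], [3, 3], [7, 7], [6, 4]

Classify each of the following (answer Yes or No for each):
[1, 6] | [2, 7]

No, No

The pattern is that an item is 'Yes' exactly when: sum ≥ 15.
No: [1, 6], since 1+6 = 7.
No: [2, 7], since 2+7 = 9.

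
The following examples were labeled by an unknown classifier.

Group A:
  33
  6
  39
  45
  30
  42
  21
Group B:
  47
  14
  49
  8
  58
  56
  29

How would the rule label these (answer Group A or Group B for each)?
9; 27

The pattern is that an item is 'Group A' exactly when: multiple of 3.
9 → 9 = 3·3 → Group A.
27 → 27 = 3·9 → Group A.

Group A, Group A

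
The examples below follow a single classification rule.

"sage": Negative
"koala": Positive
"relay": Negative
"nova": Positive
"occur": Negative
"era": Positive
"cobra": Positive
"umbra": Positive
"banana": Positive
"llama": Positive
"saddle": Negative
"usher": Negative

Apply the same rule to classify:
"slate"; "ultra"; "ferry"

Negative, Positive, Negative

The common property of the 'Positive' items is: ends with 'a'. No 'Negative' item has it.
"slate": ends with 'e' — does not pass, so Negative.
"ultra": ends with 'a' — has this property, so Positive.
"ferry": ends with 'y' — does not pass, so Negative.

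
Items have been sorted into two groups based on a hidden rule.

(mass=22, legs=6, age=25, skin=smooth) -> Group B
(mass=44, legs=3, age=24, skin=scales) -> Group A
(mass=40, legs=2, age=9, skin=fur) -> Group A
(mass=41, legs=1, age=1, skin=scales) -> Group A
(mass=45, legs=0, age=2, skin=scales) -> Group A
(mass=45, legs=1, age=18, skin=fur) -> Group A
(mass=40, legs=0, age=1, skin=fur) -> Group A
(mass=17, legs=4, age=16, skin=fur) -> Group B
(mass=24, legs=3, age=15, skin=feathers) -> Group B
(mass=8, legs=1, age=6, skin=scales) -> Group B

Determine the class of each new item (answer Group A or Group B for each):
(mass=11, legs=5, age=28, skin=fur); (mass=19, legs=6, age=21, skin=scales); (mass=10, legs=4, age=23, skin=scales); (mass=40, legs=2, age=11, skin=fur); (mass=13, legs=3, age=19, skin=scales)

All 'Group A' examples share one property — mass ≥ 40 — and every 'Group B' example lacks it.
(mass=11, legs=5, age=28, skin=fur): mass = 11, lacks this property → Group B. (mass=19, legs=6, age=21, skin=scales): mass = 19, lacks this property → Group B. (mass=10, legs=4, age=23, skin=scales): mass = 10, lacks this property → Group B. (mass=40, legs=2, age=11, skin=fur): mass = 40, matches → Group A. (mass=13, legs=3, age=19, skin=scales): mass = 13, lacks this property → Group B.

Group B, Group B, Group B, Group A, Group B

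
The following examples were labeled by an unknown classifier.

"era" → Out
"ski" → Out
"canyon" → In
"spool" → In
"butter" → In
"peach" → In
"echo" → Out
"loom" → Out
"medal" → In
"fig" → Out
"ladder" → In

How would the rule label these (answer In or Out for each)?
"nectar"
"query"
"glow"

In, In, Out

Every 'In' example satisfies: length ≥ 5. None of the 'Out' examples do.
"nectar" → length 6 → In. "query" → length 5 → In. "glow" → length 4 → Out.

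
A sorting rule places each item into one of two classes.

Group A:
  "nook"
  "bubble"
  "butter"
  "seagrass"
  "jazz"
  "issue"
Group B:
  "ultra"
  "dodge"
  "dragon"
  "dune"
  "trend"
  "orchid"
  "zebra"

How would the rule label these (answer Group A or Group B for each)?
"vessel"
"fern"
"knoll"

Group A, Group B, Group A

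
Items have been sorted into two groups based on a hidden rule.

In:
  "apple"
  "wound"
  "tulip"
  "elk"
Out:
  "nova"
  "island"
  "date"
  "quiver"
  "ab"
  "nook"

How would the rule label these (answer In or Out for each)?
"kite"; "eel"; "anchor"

Out, In, Out

The rule appears to be: odd length.
Out: "kite", since length 4.
In: "eel", since length 3.
Out: "anchor", since length 6.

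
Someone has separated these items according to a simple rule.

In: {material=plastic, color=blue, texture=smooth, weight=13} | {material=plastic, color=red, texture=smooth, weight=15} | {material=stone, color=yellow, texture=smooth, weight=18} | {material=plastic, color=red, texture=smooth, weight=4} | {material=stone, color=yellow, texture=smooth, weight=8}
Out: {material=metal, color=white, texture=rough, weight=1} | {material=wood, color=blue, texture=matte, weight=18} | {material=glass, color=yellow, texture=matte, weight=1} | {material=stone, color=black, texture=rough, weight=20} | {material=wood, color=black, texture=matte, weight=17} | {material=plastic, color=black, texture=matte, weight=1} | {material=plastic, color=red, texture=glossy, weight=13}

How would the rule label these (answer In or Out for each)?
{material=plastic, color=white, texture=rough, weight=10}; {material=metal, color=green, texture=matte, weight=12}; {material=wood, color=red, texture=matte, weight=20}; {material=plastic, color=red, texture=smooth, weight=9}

Out, Out, Out, In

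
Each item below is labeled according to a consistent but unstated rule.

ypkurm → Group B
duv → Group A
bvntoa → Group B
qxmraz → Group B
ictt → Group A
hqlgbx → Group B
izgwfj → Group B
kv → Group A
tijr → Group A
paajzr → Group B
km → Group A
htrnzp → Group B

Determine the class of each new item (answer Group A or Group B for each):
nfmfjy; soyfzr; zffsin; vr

A rule that fits every label: length ≤ 4 — true of each 'Group A' example, false of each 'Group B' one.
nfmfjy → length 6 → Group B. soyfzr → length 6 → Group B. zffsin → length 6 → Group B. vr → length 2 → Group A.

Group B, Group B, Group B, Group A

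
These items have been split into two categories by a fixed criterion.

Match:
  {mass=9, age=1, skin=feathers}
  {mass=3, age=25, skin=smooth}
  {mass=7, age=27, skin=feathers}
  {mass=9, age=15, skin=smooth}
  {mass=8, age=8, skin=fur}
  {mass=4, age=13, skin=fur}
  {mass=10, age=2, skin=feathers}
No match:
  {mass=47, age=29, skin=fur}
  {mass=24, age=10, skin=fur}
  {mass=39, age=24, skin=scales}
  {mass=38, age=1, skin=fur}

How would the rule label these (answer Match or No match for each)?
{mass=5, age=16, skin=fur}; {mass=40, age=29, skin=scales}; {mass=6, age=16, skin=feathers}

The common property of the 'Match' items is: mass ≤ 10. No 'No match' item has it.
{mass=5, age=16, skin=fur}: Match (mass = 5). {mass=40, age=29, skin=scales}: No match (mass = 40). {mass=6, age=16, skin=feathers}: Match (mass = 6).

Match, No match, Match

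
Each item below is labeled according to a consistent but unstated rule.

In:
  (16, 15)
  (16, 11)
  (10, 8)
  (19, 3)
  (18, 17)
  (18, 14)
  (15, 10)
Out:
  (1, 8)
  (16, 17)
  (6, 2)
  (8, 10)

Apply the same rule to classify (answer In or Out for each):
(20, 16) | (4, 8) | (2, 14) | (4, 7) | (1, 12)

In, Out, Out, Out, Out

'In' ⟺ first > second AND sum ≥ 9.
(20, 16): 20 > 16, 20+16 = 36 — meets the rule, so In.
(4, 8): 4 < 8, 4+8 = 12 — fails the rule, so Out.
(2, 14): 2 < 14, 2+14 = 16 — fails the rule, so Out.
(4, 7): 4 < 7, 4+7 = 11 — fails the rule, so Out.
(1, 12): 1 < 12, 1+12 = 13 — fails the rule, so Out.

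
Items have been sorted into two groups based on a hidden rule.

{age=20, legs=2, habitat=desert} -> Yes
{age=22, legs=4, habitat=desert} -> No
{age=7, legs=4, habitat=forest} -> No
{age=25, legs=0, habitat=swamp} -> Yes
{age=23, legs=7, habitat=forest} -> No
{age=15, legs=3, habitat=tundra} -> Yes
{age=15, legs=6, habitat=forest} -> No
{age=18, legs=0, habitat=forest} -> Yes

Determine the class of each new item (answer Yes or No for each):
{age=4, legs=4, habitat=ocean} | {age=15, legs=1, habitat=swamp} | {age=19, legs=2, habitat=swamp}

No, Yes, Yes

A rule that fits every label: legs ≤ 3 — true of each 'Yes' example, false of each 'No' one.
{age=4, legs=4, habitat=ocean}: legs = 4, doesn't match → No.
{age=15, legs=1, habitat=swamp}: legs = 1, checks out → Yes.
{age=19, legs=2, habitat=swamp}: legs = 2, checks out → Yes.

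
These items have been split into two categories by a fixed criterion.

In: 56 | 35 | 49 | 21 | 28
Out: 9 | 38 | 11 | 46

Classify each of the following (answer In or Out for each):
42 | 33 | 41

Rule: multiple of 7. This holds for each 'In' example and fails for each 'Out' one.
42: In (42 = 7·6).
33: Out (33 = 7·4 + 5).
41: Out (41 = 7·5 + 6).

In, Out, Out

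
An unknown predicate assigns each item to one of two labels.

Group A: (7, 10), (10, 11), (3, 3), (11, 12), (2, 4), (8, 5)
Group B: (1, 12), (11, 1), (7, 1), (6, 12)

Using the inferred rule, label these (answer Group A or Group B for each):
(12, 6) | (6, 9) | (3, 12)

Group B, Group A, Group B

The distinguishing property — |first − second| ≤ 3 — holds for all the 'Group A' cases and none of the 'Group B' cases.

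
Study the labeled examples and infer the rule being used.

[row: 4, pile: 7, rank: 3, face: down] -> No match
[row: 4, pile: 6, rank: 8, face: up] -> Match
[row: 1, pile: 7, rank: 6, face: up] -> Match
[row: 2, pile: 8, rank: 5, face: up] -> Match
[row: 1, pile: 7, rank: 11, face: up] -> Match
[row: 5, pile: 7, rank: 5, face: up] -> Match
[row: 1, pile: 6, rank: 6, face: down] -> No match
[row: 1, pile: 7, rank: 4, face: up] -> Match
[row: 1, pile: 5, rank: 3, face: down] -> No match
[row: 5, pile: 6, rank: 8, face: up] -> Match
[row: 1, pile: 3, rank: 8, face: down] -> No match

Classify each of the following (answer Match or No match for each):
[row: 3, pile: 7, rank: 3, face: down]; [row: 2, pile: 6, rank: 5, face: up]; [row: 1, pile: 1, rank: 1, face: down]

No match, Match, No match

The rule appears to be: face is up.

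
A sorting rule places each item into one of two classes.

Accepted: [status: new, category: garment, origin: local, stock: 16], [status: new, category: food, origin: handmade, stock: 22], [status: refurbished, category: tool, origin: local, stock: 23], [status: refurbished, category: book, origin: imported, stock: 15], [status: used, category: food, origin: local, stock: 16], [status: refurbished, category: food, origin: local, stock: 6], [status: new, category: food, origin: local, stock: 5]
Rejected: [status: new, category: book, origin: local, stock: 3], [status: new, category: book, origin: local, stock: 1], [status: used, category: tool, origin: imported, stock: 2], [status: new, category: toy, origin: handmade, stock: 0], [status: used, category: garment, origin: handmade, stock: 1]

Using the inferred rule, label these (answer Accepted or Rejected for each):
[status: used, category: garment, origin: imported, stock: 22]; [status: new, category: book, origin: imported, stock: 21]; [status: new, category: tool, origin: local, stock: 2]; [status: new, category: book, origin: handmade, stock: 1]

The distinguishing property — stock ≥ 5 — holds for all the 'Accepted' cases and none of the 'Rejected' cases.

Accepted, Accepted, Rejected, Rejected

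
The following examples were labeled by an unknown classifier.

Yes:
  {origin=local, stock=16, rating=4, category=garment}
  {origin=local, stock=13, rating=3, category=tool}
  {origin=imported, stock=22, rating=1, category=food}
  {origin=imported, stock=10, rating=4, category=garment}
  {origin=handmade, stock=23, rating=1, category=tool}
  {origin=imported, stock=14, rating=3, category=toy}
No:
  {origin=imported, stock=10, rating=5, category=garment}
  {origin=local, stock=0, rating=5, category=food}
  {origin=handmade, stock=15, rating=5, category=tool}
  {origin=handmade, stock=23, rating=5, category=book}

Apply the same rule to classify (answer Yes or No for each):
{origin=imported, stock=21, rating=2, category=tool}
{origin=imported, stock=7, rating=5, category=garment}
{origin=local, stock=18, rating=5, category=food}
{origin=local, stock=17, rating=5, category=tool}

Yes, No, No, No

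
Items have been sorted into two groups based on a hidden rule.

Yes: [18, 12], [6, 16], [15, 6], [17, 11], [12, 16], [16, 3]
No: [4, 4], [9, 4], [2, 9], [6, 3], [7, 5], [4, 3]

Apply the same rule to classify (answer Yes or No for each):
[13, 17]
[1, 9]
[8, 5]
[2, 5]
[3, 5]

Yes, No, No, No, No

All 'Yes' examples share one property — sum ≥ 19 — and every 'No' example lacks it.
[13, 17]: 13+17 = 30, meets the rule → Yes.
[1, 9]: 1+9 = 10, fails this test → No.
[8, 5]: 8+5 = 13, fails this test → No.
[2, 5]: 2+5 = 7, fails this test → No.
[3, 5]: 3+5 = 8, fails this test → No.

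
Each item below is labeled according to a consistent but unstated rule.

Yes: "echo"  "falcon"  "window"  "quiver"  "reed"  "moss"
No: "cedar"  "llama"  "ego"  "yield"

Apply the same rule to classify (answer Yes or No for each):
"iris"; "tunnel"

Yes, Yes

The classifier is using: even length.
Yes: "iris", since length 4.
Yes: "tunnel", since length 6.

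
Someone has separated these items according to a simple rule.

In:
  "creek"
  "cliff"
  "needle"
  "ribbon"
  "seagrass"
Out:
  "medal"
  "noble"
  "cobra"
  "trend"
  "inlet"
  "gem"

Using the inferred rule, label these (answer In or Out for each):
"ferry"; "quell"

The classifier is using: has a double letter.
"ferry" → 'rr' doubled → In. "quell" → 'll' doubled → In.

In, In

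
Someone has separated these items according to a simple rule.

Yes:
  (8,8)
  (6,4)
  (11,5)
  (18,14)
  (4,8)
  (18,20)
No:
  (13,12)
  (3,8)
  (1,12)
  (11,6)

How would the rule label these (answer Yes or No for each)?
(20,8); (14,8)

Yes, Yes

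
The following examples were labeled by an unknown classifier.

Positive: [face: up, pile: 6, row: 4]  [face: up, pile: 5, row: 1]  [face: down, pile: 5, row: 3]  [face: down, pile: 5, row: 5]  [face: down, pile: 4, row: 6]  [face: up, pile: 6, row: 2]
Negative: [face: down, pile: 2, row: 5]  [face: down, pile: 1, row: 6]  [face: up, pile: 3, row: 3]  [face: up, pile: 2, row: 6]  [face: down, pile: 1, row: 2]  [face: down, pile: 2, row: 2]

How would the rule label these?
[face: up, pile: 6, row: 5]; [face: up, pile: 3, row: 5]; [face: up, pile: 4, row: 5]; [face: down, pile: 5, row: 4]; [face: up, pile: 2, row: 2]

Positive, Negative, Positive, Positive, Negative

The common property of the 'Positive' items is: pile ≥ 4. No 'Negative' item has it.
[face: up, pile: 6, row: 5] — pile = 6, hence Positive. [face: up, pile: 3, row: 5] — pile = 3, hence Negative. [face: up, pile: 4, row: 5] — pile = 4, hence Positive. [face: down, pile: 5, row: 4] — pile = 5, hence Positive. [face: up, pile: 2, row: 2] — pile = 2, hence Negative.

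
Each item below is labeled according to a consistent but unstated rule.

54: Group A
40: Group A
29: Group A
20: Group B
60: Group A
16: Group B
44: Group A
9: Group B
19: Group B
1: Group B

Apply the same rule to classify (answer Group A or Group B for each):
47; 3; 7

The distinguishing property — at least 29 — holds for all the 'Group A' cases and none of the 'Group B' cases.
47: 47 ≥ 29, checks out → Group A.
3: 3 < 29, does not fit → Group B.
7: 7 < 29, does not fit → Group B.

Group A, Group B, Group B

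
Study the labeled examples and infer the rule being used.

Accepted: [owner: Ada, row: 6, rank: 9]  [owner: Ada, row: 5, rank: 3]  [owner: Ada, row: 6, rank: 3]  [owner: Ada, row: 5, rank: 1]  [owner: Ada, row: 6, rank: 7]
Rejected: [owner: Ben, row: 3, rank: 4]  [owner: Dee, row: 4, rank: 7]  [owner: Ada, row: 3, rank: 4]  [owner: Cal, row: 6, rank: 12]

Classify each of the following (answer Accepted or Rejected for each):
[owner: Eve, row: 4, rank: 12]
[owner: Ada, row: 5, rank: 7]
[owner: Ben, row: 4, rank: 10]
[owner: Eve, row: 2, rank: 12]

The distinguishing property — owner is Ada AND row ≥ 4 — holds for all the 'Accepted' cases and none of the 'Rejected' cases.
[owner: Eve, row: 4, rank: 12] → owner is Eve, row = 4 → Rejected.
[owner: Ada, row: 5, rank: 7] → owner is Ada, row = 5 → Accepted.
[owner: Ben, row: 4, rank: 10] → owner is Ben, row = 4 → Rejected.
[owner: Eve, row: 2, rank: 12] → owner is Eve, row = 2 → Rejected.

Rejected, Accepted, Rejected, Rejected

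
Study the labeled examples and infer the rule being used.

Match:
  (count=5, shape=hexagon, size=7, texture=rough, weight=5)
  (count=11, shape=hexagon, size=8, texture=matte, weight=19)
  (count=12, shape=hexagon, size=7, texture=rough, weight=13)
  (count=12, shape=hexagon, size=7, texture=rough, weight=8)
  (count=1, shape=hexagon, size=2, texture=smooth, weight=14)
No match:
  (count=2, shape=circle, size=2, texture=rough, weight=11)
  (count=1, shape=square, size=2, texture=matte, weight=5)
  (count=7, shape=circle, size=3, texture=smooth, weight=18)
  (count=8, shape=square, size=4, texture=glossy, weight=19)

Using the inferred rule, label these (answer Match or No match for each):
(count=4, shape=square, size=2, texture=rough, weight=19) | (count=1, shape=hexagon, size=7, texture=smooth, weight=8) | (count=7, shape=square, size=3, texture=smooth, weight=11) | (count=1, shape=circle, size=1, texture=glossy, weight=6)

The common property of the 'Match' items is: shape is hexagon. No 'No match' item has it.

No match, Match, No match, No match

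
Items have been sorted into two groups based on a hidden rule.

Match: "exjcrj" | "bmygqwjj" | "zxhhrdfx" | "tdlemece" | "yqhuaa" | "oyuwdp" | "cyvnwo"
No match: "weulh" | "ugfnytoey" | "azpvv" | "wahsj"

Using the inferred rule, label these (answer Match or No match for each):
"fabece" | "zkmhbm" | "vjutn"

Match, Match, No match

The common property of the 'Match' items is: even length. No 'No match' item has it.
"fabece" — length 6, hence Match.
"zkmhbm" — length 6, hence Match.
"vjutn" — length 5, hence No match.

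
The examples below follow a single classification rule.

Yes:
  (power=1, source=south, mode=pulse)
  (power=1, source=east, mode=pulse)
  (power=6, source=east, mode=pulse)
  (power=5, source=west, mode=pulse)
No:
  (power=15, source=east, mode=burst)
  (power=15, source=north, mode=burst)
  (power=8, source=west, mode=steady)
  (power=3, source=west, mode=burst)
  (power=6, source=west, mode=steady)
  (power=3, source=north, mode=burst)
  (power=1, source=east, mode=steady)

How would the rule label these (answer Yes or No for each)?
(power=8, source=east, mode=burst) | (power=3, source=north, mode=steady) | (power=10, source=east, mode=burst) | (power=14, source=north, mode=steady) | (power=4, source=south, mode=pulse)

No, No, No, No, Yes

The classifier is using: mode is pulse.
(power=8, source=east, mode=burst): No (mode is burst). (power=3, source=north, mode=steady): No (mode is steady). (power=10, source=east, mode=burst): No (mode is burst). (power=14, source=north, mode=steady): No (mode is steady). (power=4, source=south, mode=pulse): Yes (mode is pulse).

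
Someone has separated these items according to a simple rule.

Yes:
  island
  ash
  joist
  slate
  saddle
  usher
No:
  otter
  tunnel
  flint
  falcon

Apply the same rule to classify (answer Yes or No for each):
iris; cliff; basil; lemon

Yes, No, Yes, No

The distinguishing property — contains 's' — holds for all the 'Yes' cases and none of the 'No' cases.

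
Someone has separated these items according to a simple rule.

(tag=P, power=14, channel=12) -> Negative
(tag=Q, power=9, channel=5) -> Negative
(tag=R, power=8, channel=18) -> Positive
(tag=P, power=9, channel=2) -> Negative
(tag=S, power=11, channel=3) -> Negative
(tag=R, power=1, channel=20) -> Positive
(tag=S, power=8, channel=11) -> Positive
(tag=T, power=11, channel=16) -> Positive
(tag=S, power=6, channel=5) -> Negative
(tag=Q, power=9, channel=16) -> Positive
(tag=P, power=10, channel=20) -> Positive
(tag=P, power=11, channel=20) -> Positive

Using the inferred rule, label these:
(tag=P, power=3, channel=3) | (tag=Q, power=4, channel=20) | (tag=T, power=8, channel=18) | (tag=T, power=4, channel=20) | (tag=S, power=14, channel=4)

The pattern is that an item is 'Positive' exactly when: channel ≥ 11 AND power ≤ 11.
(tag=P, power=3, channel=3): channel = 3, power = 3 — does not fit, so Negative.
(tag=Q, power=4, channel=20): channel = 20, power = 4 — matches, so Positive.
(tag=T, power=8, channel=18): channel = 18, power = 8 — matches, so Positive.
(tag=T, power=4, channel=20): channel = 20, power = 4 — matches, so Positive.
(tag=S, power=14, channel=4): channel = 4, power = 14 — does not fit, so Negative.

Negative, Positive, Positive, Positive, Negative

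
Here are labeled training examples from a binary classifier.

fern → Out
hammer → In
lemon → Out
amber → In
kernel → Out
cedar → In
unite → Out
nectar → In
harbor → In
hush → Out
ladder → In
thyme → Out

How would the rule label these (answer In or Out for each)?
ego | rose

Out, Out

The distinguishing property — contains 'a' — holds for all the 'In' cases and none of the 'Out' cases.
ego — no 'a', hence Out.
rose — no 'a', hence Out.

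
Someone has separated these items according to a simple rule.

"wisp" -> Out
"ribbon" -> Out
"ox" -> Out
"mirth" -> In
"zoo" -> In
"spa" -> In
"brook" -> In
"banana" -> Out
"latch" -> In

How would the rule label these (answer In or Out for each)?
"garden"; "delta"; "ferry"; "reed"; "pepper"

Out, In, In, Out, Out

Rule: odd length. This holds for each 'In' example and fails for each 'Out' one.
"garden" — length 6, hence Out. "delta" — length 5, hence In. "ferry" — length 5, hence In. "reed" — length 4, hence Out. "pepper" — length 6, hence Out.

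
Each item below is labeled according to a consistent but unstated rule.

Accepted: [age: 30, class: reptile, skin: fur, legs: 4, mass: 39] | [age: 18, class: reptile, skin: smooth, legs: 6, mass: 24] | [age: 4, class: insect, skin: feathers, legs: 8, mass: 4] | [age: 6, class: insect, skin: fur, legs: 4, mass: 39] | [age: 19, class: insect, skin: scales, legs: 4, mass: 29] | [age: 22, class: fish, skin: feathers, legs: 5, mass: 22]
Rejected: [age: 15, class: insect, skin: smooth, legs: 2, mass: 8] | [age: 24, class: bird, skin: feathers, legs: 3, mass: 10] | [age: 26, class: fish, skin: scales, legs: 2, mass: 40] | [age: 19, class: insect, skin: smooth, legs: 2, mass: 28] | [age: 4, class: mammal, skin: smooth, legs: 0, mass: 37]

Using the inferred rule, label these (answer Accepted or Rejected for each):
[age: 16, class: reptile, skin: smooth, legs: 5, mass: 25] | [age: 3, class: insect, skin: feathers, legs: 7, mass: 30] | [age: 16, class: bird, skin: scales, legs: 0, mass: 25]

Accepted, Accepted, Rejected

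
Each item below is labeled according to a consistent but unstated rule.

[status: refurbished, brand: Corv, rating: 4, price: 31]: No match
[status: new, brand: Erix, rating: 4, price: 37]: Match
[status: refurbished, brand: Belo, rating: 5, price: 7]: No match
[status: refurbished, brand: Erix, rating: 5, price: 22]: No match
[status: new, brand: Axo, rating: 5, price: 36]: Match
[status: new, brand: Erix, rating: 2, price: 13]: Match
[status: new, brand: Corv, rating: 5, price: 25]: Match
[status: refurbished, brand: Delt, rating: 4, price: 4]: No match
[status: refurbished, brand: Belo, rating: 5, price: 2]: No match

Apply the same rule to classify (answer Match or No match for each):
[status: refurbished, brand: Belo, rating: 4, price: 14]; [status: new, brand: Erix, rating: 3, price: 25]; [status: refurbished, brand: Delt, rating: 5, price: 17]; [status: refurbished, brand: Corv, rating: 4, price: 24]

The rule appears to be: status is new.
No match: [status: refurbished, brand: Belo, rating: 4, price: 14], since status is refurbished. Match: [status: new, brand: Erix, rating: 3, price: 25], since status is new. No match: [status: refurbished, brand: Delt, rating: 5, price: 17], since status is refurbished. No match: [status: refurbished, brand: Corv, rating: 4, price: 24], since status is refurbished.

No match, Match, No match, No match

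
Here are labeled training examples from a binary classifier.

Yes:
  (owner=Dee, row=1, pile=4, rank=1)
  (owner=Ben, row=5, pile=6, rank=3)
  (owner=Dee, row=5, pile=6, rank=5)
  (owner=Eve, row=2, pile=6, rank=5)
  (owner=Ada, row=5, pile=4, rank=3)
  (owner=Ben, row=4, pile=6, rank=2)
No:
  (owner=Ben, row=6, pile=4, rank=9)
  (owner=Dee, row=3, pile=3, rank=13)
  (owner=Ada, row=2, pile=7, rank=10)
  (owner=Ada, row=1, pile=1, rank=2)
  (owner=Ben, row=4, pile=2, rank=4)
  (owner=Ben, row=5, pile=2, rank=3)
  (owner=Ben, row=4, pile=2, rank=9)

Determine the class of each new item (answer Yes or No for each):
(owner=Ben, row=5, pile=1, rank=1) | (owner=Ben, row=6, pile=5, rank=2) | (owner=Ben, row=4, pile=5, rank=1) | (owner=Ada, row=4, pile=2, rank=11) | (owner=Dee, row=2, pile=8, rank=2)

The pattern is that an item is 'Yes' exactly when: rank ≤ 5 AND pile ≥ 3.
(owner=Ben, row=5, pile=1, rank=1) — rank = 1, pile = 1, hence No.
(owner=Ben, row=6, pile=5, rank=2) — rank = 2, pile = 5, hence Yes.
(owner=Ben, row=4, pile=5, rank=1) — rank = 1, pile = 5, hence Yes.
(owner=Ada, row=4, pile=2, rank=11) — rank = 11, pile = 2, hence No.
(owner=Dee, row=2, pile=8, rank=2) — rank = 2, pile = 8, hence Yes.

No, Yes, Yes, No, Yes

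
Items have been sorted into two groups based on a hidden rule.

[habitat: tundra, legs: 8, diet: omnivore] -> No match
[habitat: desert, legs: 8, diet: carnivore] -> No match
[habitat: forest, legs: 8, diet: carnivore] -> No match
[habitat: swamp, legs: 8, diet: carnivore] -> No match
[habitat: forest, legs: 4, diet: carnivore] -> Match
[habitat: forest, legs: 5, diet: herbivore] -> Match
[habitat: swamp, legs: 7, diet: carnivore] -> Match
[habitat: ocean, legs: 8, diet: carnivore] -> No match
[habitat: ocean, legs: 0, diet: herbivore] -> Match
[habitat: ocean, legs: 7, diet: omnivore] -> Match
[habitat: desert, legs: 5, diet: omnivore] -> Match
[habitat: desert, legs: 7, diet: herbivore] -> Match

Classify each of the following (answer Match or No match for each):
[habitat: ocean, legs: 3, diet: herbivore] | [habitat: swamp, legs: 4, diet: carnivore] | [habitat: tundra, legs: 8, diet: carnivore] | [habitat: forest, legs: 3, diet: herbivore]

The classifier is using: legs ≤ 7.

Match, Match, No match, Match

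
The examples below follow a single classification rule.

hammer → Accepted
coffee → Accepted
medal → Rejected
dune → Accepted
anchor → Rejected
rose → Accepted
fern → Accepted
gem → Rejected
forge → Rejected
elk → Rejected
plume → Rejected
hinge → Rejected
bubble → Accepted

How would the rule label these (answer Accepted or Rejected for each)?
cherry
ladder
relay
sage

Every 'Accepted' example satisfies: even length AND contains 'e'. None of the 'Rejected' examples do.
cherry → length 6, has 'e' → Accepted.
ladder → length 6, has 'e' → Accepted.
relay → length 5, has 'e' → Rejected.
sage → length 4, has 'e' → Accepted.

Accepted, Accepted, Rejected, Accepted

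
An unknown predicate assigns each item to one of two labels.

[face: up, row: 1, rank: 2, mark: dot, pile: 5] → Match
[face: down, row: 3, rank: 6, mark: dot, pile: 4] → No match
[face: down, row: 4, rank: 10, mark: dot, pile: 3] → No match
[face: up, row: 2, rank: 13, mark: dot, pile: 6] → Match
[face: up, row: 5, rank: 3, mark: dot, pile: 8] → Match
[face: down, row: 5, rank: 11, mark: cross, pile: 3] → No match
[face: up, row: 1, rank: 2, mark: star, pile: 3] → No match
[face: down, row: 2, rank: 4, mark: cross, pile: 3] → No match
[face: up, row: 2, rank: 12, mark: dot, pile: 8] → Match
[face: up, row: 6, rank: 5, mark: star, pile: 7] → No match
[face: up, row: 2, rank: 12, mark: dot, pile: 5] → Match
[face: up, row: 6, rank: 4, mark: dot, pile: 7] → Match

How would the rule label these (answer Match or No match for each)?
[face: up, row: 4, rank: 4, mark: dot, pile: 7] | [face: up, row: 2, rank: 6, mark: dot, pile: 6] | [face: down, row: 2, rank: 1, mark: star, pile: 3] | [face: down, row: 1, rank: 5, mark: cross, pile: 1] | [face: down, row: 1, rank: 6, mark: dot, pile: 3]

All 'Match' examples share one property — face is up AND mark is dot — and every 'No match' example lacks it.
Match: [face: up, row: 4, rank: 4, mark: dot, pile: 7], since face is up, mark is dot.
Match: [face: up, row: 2, rank: 6, mark: dot, pile: 6], since face is up, mark is dot.
No match: [face: down, row: 2, rank: 1, mark: star, pile: 3], since face is down, mark is star.
No match: [face: down, row: 1, rank: 5, mark: cross, pile: 1], since face is down, mark is cross.
No match: [face: down, row: 1, rank: 6, mark: dot, pile: 3], since face is down, mark is dot.

Match, Match, No match, No match, No match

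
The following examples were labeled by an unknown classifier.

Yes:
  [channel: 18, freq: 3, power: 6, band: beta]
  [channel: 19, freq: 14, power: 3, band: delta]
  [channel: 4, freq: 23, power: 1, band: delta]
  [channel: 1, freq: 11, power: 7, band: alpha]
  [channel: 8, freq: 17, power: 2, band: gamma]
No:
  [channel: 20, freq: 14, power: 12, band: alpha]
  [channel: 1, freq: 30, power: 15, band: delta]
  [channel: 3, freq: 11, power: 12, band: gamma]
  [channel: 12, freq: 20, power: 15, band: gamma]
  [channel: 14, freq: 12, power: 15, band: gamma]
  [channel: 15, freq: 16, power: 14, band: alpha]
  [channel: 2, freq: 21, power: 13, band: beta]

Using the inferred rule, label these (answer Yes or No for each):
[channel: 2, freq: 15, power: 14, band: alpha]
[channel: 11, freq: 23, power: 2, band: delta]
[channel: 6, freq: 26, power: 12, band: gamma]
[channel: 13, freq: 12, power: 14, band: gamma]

No, Yes, No, No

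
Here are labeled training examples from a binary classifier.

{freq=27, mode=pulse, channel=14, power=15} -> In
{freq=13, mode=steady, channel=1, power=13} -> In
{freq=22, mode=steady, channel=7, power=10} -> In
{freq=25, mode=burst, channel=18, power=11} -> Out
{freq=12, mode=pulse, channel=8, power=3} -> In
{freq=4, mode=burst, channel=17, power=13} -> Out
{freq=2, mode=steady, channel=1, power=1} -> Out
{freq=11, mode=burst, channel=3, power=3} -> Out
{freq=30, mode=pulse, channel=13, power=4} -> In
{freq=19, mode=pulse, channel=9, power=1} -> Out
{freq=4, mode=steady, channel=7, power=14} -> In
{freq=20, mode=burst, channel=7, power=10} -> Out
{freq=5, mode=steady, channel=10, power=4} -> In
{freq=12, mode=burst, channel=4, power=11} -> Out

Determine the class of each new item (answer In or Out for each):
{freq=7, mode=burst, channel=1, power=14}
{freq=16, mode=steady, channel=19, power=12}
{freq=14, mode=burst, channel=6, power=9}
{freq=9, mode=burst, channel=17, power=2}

Out, In, Out, Out

The classifier is using: mode is not burst AND power ≥ 3.
Out: {freq=7, mode=burst, channel=1, power=14}, since mode is burst, power = 14. In: {freq=16, mode=steady, channel=19, power=12}, since mode is steady, power = 12. Out: {freq=14, mode=burst, channel=6, power=9}, since mode is burst, power = 9. Out: {freq=9, mode=burst, channel=17, power=2}, since mode is burst, power = 2.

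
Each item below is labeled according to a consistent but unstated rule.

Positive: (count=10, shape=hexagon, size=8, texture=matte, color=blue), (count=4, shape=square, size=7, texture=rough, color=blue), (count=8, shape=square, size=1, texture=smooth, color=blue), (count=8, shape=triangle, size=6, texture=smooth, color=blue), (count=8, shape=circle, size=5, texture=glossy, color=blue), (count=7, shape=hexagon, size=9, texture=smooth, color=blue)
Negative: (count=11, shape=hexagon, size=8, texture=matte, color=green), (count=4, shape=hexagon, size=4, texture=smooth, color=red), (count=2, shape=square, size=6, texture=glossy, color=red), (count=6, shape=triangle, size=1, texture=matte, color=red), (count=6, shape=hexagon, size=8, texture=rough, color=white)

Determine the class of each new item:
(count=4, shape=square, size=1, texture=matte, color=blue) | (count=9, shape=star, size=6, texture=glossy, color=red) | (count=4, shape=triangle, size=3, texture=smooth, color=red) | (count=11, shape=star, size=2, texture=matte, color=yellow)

Positive, Negative, Negative, Negative

Looking at the examples, the only property every 'Positive' case has and every 'Negative' case lacks is: color is blue.
(count=4, shape=square, size=1, texture=matte, color=blue): color is blue — has this property, so Positive.
(count=9, shape=star, size=6, texture=glossy, color=red): color is red — doesn't qualify, so Negative.
(count=4, shape=triangle, size=3, texture=smooth, color=red): color is red — doesn't qualify, so Negative.
(count=11, shape=star, size=2, texture=matte, color=yellow): color is yellow — doesn't qualify, so Negative.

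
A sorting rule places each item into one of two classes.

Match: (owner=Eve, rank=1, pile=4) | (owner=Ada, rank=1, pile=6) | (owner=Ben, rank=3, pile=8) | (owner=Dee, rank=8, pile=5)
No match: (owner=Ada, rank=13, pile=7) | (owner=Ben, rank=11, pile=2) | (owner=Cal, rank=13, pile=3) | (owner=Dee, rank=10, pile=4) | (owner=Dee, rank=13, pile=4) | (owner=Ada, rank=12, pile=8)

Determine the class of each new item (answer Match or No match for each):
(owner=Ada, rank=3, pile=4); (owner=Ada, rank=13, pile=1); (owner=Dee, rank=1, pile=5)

The rule appears to be: rank ≤ 8.
(owner=Ada, rank=3, pile=4): rank = 3, matches → Match. (owner=Ada, rank=13, pile=1): rank = 13, does not satisfy this → No match. (owner=Dee, rank=1, pile=5): rank = 1, matches → Match.

Match, No match, Match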